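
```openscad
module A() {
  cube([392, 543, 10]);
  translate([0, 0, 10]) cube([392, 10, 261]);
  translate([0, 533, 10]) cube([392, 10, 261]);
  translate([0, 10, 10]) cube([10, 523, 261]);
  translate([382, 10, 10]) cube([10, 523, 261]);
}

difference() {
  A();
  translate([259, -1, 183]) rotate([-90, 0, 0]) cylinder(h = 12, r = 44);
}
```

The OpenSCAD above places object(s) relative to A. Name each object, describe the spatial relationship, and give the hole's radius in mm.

A is an open box. The open box has a circular hole through its front wall. The hole's radius is 44 mm.

The subtracted cylinder has r = 44 mm.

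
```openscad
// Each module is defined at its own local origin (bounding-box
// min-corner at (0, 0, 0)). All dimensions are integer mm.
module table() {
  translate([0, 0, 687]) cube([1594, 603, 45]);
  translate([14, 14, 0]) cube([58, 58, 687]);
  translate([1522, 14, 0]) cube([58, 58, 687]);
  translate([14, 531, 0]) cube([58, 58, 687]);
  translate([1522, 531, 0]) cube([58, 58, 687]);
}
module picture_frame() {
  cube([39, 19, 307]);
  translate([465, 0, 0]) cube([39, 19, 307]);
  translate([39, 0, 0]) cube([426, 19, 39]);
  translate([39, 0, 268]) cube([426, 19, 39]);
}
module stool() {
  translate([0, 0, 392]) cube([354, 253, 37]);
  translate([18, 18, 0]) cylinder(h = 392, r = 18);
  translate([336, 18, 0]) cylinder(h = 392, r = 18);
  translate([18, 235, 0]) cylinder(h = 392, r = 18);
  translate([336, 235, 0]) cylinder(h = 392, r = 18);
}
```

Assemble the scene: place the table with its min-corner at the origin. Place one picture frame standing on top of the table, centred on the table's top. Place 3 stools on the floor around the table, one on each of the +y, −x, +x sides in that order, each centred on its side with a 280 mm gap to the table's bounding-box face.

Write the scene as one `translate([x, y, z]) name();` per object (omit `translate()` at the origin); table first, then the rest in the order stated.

table();
translate([545, 292, 732]) picture_frame();
translate([620, 883, 0]) stool();
translate([-634, 175, 0]) stool();
translate([1874, 175, 0]) stool();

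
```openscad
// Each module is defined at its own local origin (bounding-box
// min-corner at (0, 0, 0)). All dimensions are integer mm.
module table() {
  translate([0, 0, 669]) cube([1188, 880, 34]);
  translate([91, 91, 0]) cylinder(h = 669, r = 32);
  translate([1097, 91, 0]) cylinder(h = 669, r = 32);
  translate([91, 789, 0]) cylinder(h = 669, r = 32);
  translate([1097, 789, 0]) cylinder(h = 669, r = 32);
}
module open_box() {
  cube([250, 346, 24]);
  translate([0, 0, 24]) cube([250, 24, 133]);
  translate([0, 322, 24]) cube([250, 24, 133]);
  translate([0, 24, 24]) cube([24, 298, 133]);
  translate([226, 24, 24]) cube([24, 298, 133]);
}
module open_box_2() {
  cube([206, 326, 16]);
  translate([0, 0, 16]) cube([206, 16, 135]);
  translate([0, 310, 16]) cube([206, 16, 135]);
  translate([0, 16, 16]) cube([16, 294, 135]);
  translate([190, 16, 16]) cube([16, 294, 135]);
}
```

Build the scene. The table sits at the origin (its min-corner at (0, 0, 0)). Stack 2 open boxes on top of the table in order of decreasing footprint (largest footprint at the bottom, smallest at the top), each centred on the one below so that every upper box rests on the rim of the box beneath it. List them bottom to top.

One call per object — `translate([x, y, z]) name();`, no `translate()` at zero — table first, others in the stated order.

table();
translate([469, 267, 703]) open_box();
translate([491, 277, 860]) open_box_2();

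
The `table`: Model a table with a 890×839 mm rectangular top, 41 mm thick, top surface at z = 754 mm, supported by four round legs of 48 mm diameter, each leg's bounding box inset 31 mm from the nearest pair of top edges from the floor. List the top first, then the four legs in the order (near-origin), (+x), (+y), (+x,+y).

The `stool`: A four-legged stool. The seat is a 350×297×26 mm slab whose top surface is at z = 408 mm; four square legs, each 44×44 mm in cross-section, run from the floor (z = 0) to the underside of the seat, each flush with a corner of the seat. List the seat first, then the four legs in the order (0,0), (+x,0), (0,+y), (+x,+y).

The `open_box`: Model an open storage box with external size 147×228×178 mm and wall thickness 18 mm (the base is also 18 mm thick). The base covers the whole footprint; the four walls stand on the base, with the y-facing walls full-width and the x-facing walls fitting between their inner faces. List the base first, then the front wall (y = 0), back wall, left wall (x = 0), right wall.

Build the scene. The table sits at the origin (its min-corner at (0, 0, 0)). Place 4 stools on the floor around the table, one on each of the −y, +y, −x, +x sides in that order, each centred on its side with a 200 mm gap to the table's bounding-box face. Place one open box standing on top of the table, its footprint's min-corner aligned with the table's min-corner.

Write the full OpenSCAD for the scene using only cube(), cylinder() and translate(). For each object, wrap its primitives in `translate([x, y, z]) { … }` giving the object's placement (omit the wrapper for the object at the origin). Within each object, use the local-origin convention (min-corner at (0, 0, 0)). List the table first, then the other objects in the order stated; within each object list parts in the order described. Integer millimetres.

translate([0, 0, 713]) cube([890, 839, 41]);
translate([55, 55, 0]) cylinder(h = 713, r = 24);
translate([835, 55, 0]) cylinder(h = 713, r = 24);
translate([55, 784, 0]) cylinder(h = 713, r = 24);
translate([835, 784, 0]) cylinder(h = 713, r = 24);
translate([270, -497, 0]) {
  translate([0, 0, 382]) cube([350, 297, 26]);
  cube([44, 44, 382]);
  translate([306, 0, 0]) cube([44, 44, 382]);
  translate([0, 253, 0]) cube([44, 44, 382]);
  translate([306, 253, 0]) cube([44, 44, 382]);
}
translate([270, 1039, 0]) {
  translate([0, 0, 382]) cube([350, 297, 26]);
  cube([44, 44, 382]);
  translate([306, 0, 0]) cube([44, 44, 382]);
  translate([0, 253, 0]) cube([44, 44, 382]);
  translate([306, 253, 0]) cube([44, 44, 382]);
}
translate([-550, 271, 0]) {
  translate([0, 0, 382]) cube([350, 297, 26]);
  cube([44, 44, 382]);
  translate([306, 0, 0]) cube([44, 44, 382]);
  translate([0, 253, 0]) cube([44, 44, 382]);
  translate([306, 253, 0]) cube([44, 44, 382]);
}
translate([1090, 271, 0]) {
  translate([0, 0, 382]) cube([350, 297, 26]);
  cube([44, 44, 382]);
  translate([306, 0, 0]) cube([44, 44, 382]);
  translate([0, 253, 0]) cube([44, 44, 382]);
  translate([306, 253, 0]) cube([44, 44, 382]);
}
translate([0, 0, 754]) {
  cube([147, 228, 18]);
  translate([0, 0, 18]) cube([147, 18, 160]);
  translate([0, 210, 18]) cube([147, 18, 160]);
  translate([0, 18, 18]) cube([18, 192, 160]);
  translate([129, 18, 18]) cube([18, 192, 160]);
}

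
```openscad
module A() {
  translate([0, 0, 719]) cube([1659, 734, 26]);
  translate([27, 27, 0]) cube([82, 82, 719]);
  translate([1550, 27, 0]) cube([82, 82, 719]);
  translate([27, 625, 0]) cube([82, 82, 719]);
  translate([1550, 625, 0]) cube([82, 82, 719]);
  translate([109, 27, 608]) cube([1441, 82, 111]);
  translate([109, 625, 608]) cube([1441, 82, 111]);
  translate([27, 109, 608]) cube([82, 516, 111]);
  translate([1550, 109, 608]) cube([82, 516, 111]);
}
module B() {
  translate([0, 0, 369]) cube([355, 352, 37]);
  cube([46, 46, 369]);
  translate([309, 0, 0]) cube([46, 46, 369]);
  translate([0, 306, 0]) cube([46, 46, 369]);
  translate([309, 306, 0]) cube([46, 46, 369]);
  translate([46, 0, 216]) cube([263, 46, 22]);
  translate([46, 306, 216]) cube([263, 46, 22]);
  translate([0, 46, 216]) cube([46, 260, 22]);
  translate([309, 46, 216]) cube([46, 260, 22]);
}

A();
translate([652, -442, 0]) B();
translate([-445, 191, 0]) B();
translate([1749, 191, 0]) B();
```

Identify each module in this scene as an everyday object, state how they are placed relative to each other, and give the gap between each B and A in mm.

A is a table. B is a stool. Three stools sit around the table at the −y, −x, +x sides. The gap between each stool and the table is 90 mm.

Each stool's nearest face is 90 mm from the table's bounding box.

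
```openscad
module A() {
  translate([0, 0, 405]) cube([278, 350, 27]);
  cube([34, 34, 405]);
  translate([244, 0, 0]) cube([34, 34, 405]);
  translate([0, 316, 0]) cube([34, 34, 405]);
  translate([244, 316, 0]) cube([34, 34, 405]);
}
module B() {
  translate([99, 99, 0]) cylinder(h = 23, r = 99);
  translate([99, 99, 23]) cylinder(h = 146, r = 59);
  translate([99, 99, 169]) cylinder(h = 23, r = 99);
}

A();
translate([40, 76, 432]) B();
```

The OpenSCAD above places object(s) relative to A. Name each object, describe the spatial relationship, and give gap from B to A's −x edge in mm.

The spool's min-x is at 40; the stool's min-x is 0; gap = 40 mm.

A is a stool. B is a spool. The spool is on top of the stool, centred. The gap from the spool to the stool's −x edge is 40 mm.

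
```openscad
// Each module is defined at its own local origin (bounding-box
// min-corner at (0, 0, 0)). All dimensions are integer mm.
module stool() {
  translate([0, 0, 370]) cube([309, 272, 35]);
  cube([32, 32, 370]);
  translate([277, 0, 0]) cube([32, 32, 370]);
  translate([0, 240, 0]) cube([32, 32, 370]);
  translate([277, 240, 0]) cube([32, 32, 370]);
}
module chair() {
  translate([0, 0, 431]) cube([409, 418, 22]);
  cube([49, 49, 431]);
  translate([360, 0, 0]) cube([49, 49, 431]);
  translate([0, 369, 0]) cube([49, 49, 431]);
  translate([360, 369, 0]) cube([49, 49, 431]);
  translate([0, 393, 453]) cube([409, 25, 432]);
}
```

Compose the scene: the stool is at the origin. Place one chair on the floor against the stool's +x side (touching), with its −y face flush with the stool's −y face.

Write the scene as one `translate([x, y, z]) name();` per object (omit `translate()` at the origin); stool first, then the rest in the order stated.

stool();
translate([309, 0, 0]) chair();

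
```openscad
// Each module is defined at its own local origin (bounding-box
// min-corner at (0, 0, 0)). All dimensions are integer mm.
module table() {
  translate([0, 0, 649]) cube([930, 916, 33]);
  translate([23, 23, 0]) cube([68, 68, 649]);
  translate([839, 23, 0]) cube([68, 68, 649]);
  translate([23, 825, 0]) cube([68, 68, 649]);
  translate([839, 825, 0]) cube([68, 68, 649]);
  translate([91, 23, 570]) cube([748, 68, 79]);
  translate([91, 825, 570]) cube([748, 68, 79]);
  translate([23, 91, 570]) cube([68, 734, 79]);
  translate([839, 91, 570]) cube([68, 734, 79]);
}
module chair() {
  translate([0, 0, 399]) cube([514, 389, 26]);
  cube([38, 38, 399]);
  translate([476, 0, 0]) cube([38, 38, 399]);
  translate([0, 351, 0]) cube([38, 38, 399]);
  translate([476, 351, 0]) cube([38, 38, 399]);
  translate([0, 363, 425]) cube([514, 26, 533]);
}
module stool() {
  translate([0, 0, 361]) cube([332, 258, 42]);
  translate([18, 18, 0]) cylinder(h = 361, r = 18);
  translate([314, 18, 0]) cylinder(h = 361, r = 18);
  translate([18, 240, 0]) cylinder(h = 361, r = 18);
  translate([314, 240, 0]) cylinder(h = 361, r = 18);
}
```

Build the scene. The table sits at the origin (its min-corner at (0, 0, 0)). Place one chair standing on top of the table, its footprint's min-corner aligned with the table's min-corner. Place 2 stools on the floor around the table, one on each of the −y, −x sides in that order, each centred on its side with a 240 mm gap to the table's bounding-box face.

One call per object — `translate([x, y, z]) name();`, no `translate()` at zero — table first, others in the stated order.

table();
translate([0, 0, 682]) chair();
translate([299, -498, 0]) stool();
translate([-572, 329, 0]) stool();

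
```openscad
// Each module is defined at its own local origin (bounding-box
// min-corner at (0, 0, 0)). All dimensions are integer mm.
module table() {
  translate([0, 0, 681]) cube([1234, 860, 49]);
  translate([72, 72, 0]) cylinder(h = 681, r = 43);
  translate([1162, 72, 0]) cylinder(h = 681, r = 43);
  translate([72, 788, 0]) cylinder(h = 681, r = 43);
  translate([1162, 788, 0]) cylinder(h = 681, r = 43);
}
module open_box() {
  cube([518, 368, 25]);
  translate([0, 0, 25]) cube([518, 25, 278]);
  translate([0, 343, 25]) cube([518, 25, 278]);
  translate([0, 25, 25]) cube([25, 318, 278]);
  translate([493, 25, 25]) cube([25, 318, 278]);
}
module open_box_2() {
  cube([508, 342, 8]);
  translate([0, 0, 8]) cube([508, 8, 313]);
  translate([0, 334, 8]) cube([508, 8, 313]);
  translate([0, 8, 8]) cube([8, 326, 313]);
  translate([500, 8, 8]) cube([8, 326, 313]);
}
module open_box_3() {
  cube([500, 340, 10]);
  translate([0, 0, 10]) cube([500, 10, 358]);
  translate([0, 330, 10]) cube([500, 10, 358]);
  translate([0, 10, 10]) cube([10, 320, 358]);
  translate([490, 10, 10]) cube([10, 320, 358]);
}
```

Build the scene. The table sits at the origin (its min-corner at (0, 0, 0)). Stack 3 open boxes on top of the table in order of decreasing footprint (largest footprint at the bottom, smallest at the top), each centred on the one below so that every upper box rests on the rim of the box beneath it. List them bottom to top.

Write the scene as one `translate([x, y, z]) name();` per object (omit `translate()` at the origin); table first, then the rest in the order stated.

table();
translate([358, 246, 730]) open_box();
translate([363, 259, 1033]) open_box_2();
translate([367, 260, 1354]) open_box_3();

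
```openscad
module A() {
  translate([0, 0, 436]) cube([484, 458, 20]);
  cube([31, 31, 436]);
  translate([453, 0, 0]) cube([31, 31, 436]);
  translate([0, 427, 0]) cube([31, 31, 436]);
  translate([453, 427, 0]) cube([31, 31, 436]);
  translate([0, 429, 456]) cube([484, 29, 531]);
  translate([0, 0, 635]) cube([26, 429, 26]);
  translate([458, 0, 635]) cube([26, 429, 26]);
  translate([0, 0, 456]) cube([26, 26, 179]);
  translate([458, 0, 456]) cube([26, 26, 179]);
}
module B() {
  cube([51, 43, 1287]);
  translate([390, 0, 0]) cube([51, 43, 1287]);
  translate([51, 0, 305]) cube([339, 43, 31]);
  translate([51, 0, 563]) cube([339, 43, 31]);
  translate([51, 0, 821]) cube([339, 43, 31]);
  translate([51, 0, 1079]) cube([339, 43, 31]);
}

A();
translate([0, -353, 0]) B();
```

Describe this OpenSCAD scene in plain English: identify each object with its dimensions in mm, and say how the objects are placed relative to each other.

A is a chair: 484×458 mm seat, 20 mm thick, top at z = 456 mm, on four 31 mm square corner legs flush with the seat edges. A 29 mm thick backrest slab spans the full seat width, extending 531 mm above the seat top, its back face flush with the seat's +y edge. Two armrests of 26×26 mm section run along each side from the seat's front edge to the front of the backrest, top faces 205 mm above the seat top and outer faces flush with the seat's x-edges; a 26×26 mm post under the front of each armrest stands on the seat at the front corner.

B is a wooden ladder with two side rails of 51×43 mm section and 1287 mm height, set 441 mm apart overall. Between them run 4 rectangular rungs (43 mm deep, 31 mm thick), front faces flush with the rails' −y face. The bottom of the first rung is 305 mm above the floor and each subsequent rung is 258 mm higher than the one below.

The ladder is on the floor beside the chair on its −y side.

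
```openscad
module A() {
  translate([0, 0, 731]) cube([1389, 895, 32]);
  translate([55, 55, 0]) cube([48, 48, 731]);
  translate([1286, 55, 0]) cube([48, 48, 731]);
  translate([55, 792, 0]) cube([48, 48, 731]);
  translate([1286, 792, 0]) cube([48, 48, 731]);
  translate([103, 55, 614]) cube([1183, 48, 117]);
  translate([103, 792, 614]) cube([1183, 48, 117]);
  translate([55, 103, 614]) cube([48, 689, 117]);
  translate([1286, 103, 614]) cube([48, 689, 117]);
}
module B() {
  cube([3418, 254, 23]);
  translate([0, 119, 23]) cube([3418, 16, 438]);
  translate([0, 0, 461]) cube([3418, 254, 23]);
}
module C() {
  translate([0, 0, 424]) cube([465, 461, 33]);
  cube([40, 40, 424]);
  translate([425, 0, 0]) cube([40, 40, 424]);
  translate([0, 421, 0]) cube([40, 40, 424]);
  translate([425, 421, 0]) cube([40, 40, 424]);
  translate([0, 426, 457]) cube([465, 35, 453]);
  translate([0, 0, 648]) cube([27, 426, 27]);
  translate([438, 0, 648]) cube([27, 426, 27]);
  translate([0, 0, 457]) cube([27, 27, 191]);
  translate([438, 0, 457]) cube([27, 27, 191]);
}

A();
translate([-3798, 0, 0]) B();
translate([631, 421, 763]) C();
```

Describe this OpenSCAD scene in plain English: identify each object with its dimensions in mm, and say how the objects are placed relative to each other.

A is a rectangular dining table. The top is 1389×895×32 mm with its upper surface at z = 763 mm. It stands on four 48×48 mm square legs, each inset 55 mm from the nearest pair of top edges, running from the floor to the underside of the top. Four apron rails, 48 mm thick and 117 mm tall, run between adjacent legs with their top edges flush with the underside of the top and their outer faces flush with the legs' outer faces.

B is an I-beam lying along x, 3418 mm long. Overall section height 484 mm. Two flanges 254 mm wide (y) and 23 mm thick, one on the floor and one at the top; a web 16 mm thick runs between them, centred on the flange width.

C is a chair. The seat is a 465×461×33 mm slab with its top at z = 457 mm, on four 40×40 mm corner legs (flush with the seat edges, standing on z = 0). A flat backrest 35 mm thick, 453 mm tall, spans the full seat width and rises from the seat top along its +y edge, rear face flush with the rear of the seat. Two armrests of 27×27 mm section run along each side from the seat's front edge to the front of the backrest, top faces 218 mm above the seat top and outer faces flush with the seat's x-edges; a 27×27 mm post under the front of each armrest stands on the seat at the front corner.

The I-beam is on the floor beside the table on its −x side. The chair is on top of the table.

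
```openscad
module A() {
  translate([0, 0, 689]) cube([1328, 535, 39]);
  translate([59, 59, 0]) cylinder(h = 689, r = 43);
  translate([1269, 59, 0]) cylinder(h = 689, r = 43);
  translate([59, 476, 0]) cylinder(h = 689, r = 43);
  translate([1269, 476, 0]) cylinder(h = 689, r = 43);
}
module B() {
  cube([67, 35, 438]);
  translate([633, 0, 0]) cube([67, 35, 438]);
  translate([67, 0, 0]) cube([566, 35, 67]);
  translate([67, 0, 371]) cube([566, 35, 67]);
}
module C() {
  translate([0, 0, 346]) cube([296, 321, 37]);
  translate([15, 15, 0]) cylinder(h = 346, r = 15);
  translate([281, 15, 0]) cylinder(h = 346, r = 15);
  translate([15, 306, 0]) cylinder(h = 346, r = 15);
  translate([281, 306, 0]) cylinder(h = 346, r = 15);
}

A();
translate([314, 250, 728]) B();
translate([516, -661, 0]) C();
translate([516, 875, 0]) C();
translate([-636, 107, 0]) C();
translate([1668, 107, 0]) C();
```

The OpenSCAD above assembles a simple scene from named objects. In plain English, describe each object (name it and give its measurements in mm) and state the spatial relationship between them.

A is a table: top 1328 mm (x) × 535 mm (y), 39 mm thick, upper face at z = 728 mm, on four round legs of 86 mm diameter, each leg's bounding box inset 16 mm from the nearest pair of top edges, running from z = 0 to the bottom of the top.

B is a picture frame with a 566×304 mm rectangular opening (x by z) and a uniform 67 mm border on every side. Frame depth is 35 mm along y. It is built from two vertical stiles running the full outside height and two horizontal rails spanning the gap between the stiles.

C is a simple wooden stool: a rectangular seat 296 mm (x) by 321 mm (y), 37 mm thick, top face at z = 383 mm, on four round legs, each 30 mm in diameter. The legs rest on z = 0, each leg's axis is inset half a diameter from the nearest pair of seat edges (so the leg's bounding box is flush with the corner).

The picture frame is on top of the table, centred. Four stools sit around the table at the −y, +y, −x, +x sides.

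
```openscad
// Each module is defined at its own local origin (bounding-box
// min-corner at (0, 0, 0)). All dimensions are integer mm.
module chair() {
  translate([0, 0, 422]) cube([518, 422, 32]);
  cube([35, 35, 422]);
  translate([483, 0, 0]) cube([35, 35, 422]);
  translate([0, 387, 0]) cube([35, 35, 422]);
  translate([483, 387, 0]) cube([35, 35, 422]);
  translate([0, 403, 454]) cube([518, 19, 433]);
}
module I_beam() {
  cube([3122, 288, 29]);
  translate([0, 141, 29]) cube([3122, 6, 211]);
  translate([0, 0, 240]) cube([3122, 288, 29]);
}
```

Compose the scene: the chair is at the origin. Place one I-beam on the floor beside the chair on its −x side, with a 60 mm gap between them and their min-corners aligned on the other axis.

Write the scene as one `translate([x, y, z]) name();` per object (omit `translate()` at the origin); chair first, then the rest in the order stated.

chair();
translate([-3182, 0, 0]) I_beam();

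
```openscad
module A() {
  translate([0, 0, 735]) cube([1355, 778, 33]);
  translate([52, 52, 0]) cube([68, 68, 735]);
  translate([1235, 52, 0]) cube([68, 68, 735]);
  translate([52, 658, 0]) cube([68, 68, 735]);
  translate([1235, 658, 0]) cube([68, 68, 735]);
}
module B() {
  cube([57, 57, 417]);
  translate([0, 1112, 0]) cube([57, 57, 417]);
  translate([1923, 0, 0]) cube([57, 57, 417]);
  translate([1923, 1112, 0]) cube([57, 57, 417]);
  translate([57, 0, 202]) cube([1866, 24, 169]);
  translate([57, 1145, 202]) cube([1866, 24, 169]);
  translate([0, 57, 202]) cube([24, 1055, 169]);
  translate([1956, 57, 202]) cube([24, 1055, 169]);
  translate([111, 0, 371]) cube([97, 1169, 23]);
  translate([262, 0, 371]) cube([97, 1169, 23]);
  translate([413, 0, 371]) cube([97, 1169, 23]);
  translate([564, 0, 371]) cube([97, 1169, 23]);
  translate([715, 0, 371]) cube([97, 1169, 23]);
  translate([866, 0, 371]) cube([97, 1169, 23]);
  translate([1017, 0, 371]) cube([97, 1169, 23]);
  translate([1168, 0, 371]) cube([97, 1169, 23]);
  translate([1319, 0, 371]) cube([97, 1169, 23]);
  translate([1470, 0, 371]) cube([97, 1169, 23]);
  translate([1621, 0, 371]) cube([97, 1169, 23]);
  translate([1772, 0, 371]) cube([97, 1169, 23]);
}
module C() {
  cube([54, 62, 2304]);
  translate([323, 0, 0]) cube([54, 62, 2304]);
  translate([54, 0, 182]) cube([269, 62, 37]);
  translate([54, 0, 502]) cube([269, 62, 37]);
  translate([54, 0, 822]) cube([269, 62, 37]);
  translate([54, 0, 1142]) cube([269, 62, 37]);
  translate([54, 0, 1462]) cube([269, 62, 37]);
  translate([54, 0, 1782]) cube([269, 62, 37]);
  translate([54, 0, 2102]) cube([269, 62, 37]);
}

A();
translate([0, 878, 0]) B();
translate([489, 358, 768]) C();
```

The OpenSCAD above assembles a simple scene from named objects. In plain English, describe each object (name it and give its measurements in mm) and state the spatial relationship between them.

A is a rectangular dining table. The top is 1355×778×33 mm with its upper surface at z = 768 mm. It stands on four 68×68 mm square legs, each inset 52 mm from the nearest pair of top edges, running from the floor to the underside of the top.

B is a bed frame 1980 mm long (x) by 1169 mm wide (y). Four 57×57 mm corner posts, 417 mm tall, at the corners of the footprint. Four rails of 24 mm thickness and 169 mm height run between adjacent posts with their undersides at z = 202 mm, their outer faces flush with the outside of the frame (the two x-running rails run between the posts' inner faces; the two y-running rails run between the posts' inner faces). 12 slats, each 97 mm wide (x) and 23 mm thick, lie across the top of the two x-running rails, running the full 1169 mm width of the frame in y; the slats are evenly spaced along x between the inner faces of the end posts with equal gaps (rounded down to the nearest mm) at the −x end and between each pair — any rounding remainder accumulates at the +x end.

C is a straight ladder. Two 54×62 mm vertical rails, 2304 mm tall, stand 377 mm apart (outside-to-outside) with their front faces coplanar on the −y side. 7 rungs, each 62 mm deep and 37 mm tall, span between the inner faces of the rails, front faces flush with the rails. The lowest rung's underside is at z = 182 mm and rungs are spaced 320 mm apart (underside to underside).

The bed frame is on the floor beside the table on its +y side. The ladder is on top of the table, centred.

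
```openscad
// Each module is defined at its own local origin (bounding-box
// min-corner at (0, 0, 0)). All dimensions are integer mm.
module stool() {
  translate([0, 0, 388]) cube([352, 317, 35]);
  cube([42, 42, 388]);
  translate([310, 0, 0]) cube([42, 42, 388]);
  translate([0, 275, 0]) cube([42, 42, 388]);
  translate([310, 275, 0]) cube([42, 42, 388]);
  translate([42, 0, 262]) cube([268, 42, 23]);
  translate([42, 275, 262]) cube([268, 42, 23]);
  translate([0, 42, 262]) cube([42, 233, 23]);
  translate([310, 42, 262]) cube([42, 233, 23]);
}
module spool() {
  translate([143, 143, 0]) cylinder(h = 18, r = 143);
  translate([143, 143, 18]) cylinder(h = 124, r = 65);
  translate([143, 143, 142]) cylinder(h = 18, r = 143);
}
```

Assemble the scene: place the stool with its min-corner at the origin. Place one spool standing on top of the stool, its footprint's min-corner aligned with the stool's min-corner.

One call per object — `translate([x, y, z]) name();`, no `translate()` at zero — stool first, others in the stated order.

stool();
translate([0, 0, 423]) spool();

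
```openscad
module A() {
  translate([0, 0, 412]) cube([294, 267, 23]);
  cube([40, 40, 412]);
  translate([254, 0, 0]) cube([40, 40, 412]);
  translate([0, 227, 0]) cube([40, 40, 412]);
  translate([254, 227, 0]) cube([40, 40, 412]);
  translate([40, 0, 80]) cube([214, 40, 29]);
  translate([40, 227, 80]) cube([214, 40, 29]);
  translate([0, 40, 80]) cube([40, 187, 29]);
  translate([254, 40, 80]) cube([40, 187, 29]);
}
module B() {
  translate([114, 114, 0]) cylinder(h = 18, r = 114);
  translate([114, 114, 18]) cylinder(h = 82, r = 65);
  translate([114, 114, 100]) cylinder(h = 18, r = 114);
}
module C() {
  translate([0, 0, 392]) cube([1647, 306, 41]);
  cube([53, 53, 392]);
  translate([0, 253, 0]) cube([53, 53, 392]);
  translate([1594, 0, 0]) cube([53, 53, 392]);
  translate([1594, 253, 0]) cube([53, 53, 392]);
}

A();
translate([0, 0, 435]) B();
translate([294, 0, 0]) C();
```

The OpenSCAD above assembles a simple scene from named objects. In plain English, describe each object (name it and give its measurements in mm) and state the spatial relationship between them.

A is a simple wooden stool: a rectangular seat 294 mm (x) by 267 mm (y), 23 mm thick, top face at z = 435 mm, on four square legs, each 40×40 mm in cross-section. The legs rest on z = 0, each flush with a corner of the seat. Four stretchers, 40 mm wide and 29 mm tall, connect adjacent legs with their undersides at z = 80 mm, each running between the inner faces of the legs it joins and aligned with the legs' outer faces on the other axis.

B is a spool: two coaxial disc flanges of radius 114 mm and thickness 18 mm, joined by a core cylinder of radius 65 mm and height 82 mm. The lower flange rests on z = 0 and the three cylinders share a vertical axis.

C is a bench: a 1647×306 mm seat slab, 41 mm thick, top at z = 433 mm, on four 53×53 mm square legs flush with the seat corners and standing on z = 0.

The spool is on top of the stool. The bench is against the stool's +x side, with their −y faces flush.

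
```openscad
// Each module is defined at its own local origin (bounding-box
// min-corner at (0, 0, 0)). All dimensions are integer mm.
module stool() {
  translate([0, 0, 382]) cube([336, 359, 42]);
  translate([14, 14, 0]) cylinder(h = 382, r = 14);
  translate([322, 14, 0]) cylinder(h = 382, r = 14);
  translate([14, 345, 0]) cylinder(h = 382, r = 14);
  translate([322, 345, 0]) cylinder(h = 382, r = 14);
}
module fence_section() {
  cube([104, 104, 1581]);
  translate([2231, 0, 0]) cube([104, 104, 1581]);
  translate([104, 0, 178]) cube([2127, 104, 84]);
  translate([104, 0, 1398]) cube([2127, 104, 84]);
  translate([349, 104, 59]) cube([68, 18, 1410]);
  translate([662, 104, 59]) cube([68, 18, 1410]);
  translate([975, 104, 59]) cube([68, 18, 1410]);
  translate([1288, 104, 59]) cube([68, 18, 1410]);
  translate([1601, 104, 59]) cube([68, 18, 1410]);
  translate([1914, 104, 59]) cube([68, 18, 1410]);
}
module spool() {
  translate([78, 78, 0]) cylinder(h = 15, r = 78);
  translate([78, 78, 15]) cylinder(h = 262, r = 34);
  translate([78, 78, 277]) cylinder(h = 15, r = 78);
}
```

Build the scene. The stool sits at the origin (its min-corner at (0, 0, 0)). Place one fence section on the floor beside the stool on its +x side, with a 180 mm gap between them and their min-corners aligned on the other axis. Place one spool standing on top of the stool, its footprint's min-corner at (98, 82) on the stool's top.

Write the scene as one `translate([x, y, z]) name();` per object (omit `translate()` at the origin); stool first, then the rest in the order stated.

stool();
translate([516, 0, 0]) fence_section();
translate([98, 82, 424]) spool();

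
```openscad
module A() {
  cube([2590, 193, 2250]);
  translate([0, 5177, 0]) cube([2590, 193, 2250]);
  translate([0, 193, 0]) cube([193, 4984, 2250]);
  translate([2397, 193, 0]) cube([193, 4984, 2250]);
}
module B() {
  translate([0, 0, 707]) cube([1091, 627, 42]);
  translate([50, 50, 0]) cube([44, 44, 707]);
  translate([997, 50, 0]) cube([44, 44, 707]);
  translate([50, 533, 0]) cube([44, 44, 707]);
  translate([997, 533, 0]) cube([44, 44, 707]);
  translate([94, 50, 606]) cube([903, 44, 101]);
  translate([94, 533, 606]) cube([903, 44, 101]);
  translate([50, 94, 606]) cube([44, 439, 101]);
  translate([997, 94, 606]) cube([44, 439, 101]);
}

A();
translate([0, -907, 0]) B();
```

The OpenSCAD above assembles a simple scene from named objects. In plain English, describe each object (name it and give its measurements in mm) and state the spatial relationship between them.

A is the wall frame of a small rectangular building: four walls, each 2250 mm tall and 193 mm thick, enclosing a footprint 2590 mm (x) by 5370 mm (y) outside-to-outside, with no floor or roof. The front and back walls (the −y and +y sides) span the full width; the two side walls fit between them.

B is a rectangular dining table. The top is 1091×627×42 mm with its upper surface at z = 749 mm. It stands on four 44×44 mm square legs, each inset 50 mm from the nearest pair of top edges, running from the floor to the underside of the top. Four apron rails, 44 mm thick and 101 mm tall, run between adjacent legs with their top edges flush with the underside of the top and their outer faces flush with the legs' outer faces.

The table is on the floor beside the house frame on its −y side.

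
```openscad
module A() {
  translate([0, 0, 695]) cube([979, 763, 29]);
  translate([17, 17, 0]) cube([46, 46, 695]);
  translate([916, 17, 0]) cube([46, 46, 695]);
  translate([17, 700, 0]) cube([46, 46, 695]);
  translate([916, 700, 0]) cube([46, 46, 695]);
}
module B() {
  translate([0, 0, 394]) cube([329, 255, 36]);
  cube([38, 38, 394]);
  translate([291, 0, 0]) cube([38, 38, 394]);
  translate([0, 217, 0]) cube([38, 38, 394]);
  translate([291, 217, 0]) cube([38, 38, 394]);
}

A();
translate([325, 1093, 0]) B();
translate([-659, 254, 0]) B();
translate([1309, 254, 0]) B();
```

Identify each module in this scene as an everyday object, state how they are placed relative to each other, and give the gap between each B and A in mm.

A is a table. B is a stool. Three stools sit around the table at the +y, −x, +x sides. The gap between each stool and the table is 330 mm.

Each stool's nearest face is 330 mm from the table's bounding box.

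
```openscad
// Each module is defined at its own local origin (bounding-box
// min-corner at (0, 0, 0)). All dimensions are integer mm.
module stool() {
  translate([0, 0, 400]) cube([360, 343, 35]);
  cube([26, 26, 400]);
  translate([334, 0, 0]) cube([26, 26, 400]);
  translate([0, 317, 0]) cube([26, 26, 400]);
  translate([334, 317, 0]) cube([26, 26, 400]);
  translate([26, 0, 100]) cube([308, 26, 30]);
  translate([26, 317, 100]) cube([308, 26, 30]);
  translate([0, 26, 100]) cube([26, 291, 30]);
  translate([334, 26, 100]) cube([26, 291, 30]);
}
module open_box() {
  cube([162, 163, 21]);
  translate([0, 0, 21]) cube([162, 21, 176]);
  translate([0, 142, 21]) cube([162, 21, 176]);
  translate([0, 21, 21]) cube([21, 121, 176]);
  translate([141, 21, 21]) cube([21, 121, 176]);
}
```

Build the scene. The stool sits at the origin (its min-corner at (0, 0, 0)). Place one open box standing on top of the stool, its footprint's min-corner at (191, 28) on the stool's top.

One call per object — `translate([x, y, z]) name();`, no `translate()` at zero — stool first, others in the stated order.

stool();
translate([191, 28, 435]) open_box();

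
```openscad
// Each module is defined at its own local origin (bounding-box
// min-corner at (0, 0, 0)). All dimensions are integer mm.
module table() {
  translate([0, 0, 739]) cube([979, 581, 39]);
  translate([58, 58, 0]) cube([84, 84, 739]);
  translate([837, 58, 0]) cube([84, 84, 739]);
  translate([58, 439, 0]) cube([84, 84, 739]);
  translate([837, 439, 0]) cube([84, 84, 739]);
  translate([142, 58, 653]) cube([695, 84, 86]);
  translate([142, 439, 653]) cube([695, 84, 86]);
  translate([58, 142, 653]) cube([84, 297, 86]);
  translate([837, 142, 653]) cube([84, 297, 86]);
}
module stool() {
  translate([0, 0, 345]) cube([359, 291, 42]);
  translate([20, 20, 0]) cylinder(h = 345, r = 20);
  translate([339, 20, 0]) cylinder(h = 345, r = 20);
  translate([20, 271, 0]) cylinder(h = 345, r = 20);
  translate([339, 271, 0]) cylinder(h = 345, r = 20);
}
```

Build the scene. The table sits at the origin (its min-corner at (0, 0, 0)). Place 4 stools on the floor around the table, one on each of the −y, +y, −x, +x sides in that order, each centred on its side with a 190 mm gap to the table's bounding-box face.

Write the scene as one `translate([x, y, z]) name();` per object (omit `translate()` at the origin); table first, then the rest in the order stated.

table();
translate([310, -481, 0]) stool();
translate([310, 771, 0]) stool();
translate([-549, 145, 0]) stool();
translate([1169, 145, 0]) stool();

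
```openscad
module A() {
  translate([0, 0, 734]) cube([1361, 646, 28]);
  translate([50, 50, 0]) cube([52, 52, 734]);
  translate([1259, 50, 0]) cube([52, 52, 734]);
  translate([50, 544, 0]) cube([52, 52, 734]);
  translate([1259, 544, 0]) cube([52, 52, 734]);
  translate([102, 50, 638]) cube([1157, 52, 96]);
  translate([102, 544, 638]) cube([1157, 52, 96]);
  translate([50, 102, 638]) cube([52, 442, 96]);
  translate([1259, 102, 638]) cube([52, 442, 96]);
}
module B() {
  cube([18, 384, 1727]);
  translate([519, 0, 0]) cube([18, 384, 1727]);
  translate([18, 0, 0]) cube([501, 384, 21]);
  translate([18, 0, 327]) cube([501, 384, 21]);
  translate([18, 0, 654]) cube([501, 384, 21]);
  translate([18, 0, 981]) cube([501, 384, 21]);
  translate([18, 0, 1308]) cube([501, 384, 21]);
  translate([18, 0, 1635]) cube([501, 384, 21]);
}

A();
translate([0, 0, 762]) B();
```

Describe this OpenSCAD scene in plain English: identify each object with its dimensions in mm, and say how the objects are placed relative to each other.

A is a table: top 1361 mm (x) × 646 mm (y), 28 mm thick, upper face at z = 762 mm, on four 52×52 mm square legs, each inset 50 mm from the nearest pair of top edges, running from z = 0 to the bottom of the top. Four apron rails, 52 mm thick and 96 mm tall, run between adjacent legs with their top edges flush with the underside of the top and their outer faces flush with the legs' outer faces.

B is a bookshelf 537 mm wide overall, 384 mm deep and 1727 mm tall. The two sides are 18 mm thick vertical panels. 6 horizontal shelves of 21 mm thickness span between the inner faces of the sides; the lowest shelf sits on the floor and shelves are stacked with a clear vertical gap of 306 mm between each pair.

The bookshelf is on top of the table.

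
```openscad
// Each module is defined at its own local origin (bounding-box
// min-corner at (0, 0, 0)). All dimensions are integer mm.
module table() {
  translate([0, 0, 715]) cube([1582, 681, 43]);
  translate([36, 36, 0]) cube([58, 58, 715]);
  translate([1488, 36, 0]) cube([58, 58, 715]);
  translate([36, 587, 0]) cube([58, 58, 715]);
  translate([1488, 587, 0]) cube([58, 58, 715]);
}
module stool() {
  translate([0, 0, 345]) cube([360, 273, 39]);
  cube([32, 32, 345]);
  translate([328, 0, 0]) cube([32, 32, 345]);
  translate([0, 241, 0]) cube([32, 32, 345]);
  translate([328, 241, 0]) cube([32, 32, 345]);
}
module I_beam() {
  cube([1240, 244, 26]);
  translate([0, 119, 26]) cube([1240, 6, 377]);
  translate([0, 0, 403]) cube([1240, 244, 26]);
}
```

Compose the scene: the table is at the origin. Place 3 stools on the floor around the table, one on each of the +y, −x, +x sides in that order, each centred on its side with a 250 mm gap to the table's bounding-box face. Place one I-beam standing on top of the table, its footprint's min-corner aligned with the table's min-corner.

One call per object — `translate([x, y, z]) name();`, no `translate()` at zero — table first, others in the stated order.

table();
translate([611, 931, 0]) stool();
translate([-610, 204, 0]) stool();
translate([1832, 204, 0]) stool();
translate([0, 0, 758]) I_beam();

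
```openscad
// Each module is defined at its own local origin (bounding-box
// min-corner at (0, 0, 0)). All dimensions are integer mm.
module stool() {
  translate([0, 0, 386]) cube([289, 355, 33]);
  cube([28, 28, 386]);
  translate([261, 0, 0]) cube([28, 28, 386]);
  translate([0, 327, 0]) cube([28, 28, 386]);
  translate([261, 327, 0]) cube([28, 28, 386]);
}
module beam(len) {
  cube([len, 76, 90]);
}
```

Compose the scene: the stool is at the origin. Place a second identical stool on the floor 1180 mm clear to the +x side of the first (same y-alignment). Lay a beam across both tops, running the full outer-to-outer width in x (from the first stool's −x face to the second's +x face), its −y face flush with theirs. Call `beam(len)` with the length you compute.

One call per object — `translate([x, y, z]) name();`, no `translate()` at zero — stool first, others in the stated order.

stool();
translate([1469, 0, 0]) stool();
translate([0, 0, 419]) beam(1758);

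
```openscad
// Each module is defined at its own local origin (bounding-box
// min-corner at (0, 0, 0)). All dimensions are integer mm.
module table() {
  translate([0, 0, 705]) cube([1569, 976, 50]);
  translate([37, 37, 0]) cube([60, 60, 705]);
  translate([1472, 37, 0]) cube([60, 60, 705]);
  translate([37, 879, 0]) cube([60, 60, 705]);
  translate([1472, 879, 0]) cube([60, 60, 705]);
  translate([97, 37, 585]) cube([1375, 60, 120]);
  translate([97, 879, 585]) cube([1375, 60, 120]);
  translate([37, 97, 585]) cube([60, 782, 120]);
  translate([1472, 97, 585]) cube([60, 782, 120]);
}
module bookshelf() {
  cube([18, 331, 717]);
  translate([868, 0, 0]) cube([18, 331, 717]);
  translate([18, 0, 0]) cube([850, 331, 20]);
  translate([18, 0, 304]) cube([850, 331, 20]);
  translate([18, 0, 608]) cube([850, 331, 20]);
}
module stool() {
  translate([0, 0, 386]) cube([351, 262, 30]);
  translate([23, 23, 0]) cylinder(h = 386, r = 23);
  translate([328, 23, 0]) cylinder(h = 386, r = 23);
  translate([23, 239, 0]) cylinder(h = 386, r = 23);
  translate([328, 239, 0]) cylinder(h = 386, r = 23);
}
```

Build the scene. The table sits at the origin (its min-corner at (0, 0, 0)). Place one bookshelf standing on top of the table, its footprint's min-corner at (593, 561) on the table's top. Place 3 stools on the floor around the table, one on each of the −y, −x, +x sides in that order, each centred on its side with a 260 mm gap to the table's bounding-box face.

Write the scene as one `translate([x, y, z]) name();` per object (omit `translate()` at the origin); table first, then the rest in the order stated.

table();
translate([593, 561, 755]) bookshelf();
translate([609, -522, 0]) stool();
translate([-611, 357, 0]) stool();
translate([1829, 357, 0]) stool();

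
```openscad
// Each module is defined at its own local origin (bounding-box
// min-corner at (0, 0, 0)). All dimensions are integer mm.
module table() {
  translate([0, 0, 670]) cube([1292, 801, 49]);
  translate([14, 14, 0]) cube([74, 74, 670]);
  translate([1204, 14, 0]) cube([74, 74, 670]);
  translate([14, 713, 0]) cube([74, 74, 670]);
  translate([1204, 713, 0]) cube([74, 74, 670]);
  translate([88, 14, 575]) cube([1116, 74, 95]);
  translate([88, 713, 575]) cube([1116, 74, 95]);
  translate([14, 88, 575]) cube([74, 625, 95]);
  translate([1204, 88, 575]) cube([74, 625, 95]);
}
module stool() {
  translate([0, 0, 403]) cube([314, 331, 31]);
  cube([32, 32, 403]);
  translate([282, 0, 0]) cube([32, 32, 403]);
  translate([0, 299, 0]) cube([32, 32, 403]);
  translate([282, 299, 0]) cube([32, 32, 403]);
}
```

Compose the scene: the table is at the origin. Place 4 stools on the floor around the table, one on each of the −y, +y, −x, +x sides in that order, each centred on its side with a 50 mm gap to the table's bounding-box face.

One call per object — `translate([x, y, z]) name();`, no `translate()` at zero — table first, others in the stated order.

table();
translate([489, -381, 0]) stool();
translate([489, 851, 0]) stool();
translate([-364, 235, 0]) stool();
translate([1342, 235, 0]) stool();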